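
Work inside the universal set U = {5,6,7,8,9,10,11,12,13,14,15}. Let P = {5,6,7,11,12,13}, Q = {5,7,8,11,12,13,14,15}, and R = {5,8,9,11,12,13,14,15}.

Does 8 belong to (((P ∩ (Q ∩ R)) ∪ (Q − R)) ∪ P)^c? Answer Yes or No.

Yes

8 ∈ Q and 8 ∈ R, so 8 ∈ Q ∩ R
8 ∉ P and 8 ∈ (Q ∩ R), so 8 ∉ P ∩ (Q ∩ R)
8 ∈ Q and 8 ∈ R, so 8 ∉ Q − R
8 ∉ (P ∩ (Q ∩ R)) and 8 ∉ (Q − R), so 8 ∉ (P ∩ (Q ∩ R)) ∪ (Q − R)
8 ∉ ((P ∩ (Q ∩ R)) ∪ (Q − R)) and 8 ∉ P, so 8 ∉ ((P ∩ (Q ∩ R)) ∪ (Q − R)) ∪ P
8 ∈ (((P ∩ (Q ∩ R)) ∪ (Q − R)) ∪ P)^c since 8 ∉ (((P ∩ (Q ∩ R)) ∪ (Q − R)) ∪ P)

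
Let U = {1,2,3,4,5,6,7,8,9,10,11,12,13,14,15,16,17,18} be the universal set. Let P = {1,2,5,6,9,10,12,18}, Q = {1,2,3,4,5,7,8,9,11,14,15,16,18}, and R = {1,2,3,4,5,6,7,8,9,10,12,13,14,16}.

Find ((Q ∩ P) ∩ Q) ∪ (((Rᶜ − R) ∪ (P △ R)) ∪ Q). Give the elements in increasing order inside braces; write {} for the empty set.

Q ∩ P = {1,2,5,9,18}
(Q ∩ P) ∩ Q = {1,2,5,9,18}
Rᶜ = {11,15,17,18}
Rᶜ − R = {11,15,17,18}
P △ R = {3,4,7,8,13,14,16,18}
(Rᶜ − R) ∪ (P △ R) = {3,4,7,8,11,13,14,15,16,17,18}
((Rᶜ − R) ∪ (P △ R)) ∪ Q = {1,2,3,4,5,7,8,9,11,13,14,15,16,17,18}
((Q ∩ P) ∩ Q) ∪ (((Rᶜ − R) ∪ (P △ R)) ∪ Q) = {1,2,3,4,5,7,8,9,11,13,14,15,16,17,18}

{1,2,3,4,5,7,8,9,11,13,14,15,16,17,18}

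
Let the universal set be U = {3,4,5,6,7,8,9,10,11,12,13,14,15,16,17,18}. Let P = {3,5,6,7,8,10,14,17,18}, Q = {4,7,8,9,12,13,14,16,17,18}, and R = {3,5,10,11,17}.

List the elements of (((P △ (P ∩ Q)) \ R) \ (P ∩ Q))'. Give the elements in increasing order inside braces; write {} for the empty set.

{3,4,5,7,8,9,10,11,12,13,14,15,16,17,18}

P ∩ Q = {7,8,14,17,18}
P △ (P ∩ Q) = {3,5,6,10}
(P △ (P ∩ Q)) \ R = {6}
((P △ (P ∩ Q)) \ R) \ (P ∩ Q) = {6}
(((P △ (P ∩ Q)) \ R) \ (P ∩ Q))' = {3,4,5,7,8,9,10,11,12,13,14,15,16,17,18}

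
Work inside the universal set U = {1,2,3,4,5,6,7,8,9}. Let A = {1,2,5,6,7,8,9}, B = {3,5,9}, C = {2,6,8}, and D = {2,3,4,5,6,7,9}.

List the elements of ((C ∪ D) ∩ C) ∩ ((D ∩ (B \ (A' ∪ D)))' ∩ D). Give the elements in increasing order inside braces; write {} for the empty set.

{2,6}

C ∪ D = {2,3,4,5,6,7,8,9}
(C ∪ D) ∩ C = {2,6,8}
A' = {3,4}
A' ∪ D = {2,3,4,5,6,7,9}
B \ (A' ∪ D) = {}
D ∩ (B \ (A' ∪ D)) = {}
(D ∩ (B \ (A' ∪ D)))' = {1,2,3,4,5,6,7,8,9}
(D ∩ (B \ (A' ∪ D)))' ∩ D = {2,3,4,5,6,7,9}
((C ∪ D) ∩ C) ∩ ((D ∩ (B \ (A' ∪ D)))' ∩ D) = {2,6}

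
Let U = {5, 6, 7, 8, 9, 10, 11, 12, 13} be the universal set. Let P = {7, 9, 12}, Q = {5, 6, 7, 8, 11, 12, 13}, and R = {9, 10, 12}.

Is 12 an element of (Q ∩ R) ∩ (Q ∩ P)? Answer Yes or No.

Yes

12 ∈ Q and 12 ∈ R, so 12 ∈ Q ∩ R
12 ∈ Q and 12 ∈ P, so 12 ∈ Q ∩ P
12 ∈ (Q ∩ R) and 12 ∈ (Q ∩ P), so 12 ∈ (Q ∩ R) ∩ (Q ∩ P)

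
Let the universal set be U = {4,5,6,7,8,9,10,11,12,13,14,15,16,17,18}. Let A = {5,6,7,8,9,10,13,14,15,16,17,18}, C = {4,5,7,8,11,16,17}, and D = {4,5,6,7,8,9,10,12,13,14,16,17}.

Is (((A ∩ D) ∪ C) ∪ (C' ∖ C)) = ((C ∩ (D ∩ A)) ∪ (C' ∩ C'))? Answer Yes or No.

A ∩ D = {5,6,7,8,9,10,13,14,16,17}
(A ∩ D) ∪ C = {4,5,6,7,8,9,10,11,13,14,16,17}
C' = {6,9,10,12,13,14,15,18}
C' ∖ C = {6,9,10,12,13,14,15,18}
((A ∩ D) ∪ C) ∪ (C' ∖ C) = {4,5,6,7,8,9,10,11,12,13,14,15,16,17,18}
D ∩ A = {5,6,7,8,9,10,13,14,16,17}
C ∩ (D ∩ A) = {5,7,8,16,17}
C' ∩ C' = {6,9,10,12,13,14,15,18}
(C ∩ (D ∩ A)) ∪ (C' ∩ C') = {5,6,7,8,9,10,12,13,14,15,16,17,18}
4 ∈ ((A ∩ D) ∪ C) ∪ (C' ∖ C) but 4 ∉ (C ∩ (D ∩ A)) ∪ (C' ∩ C'), so they differ.

No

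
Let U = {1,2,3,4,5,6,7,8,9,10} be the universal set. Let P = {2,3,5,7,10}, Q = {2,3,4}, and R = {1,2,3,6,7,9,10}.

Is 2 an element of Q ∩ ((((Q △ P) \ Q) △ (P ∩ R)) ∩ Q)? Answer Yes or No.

Yes

2 ∈ Q and 2 ∈ P, so 2 ∉ Q △ P
2 ∉ (Q △ P) and 2 ∈ Q, so 2 ∉ (Q △ P) \ Q
2 ∈ P and 2 ∈ R, so 2 ∈ P ∩ R
2 ∉ ((Q △ P) \ Q) and 2 ∈ (P ∩ R), so 2 ∈ ((Q △ P) \ Q) △ (P ∩ R)
2 ∈ (((Q △ P) \ Q) △ (P ∩ R)) and 2 ∈ Q, so 2 ∈ (((Q △ P) \ Q) △ (P ∩ R)) ∩ Q
2 ∈ Q and 2 ∈ ((((Q △ P) \ Q) △ (P ∩ R)) ∩ Q), so 2 ∈ Q ∩ ((((Q △ P) \ Q) △ (P ∩ R)) ∩ Q)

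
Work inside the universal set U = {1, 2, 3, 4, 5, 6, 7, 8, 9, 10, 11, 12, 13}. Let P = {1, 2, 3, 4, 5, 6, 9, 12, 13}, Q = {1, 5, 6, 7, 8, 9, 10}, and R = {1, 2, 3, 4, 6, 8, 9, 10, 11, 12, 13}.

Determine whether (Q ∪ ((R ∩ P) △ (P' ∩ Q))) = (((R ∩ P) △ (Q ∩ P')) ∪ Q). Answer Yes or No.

R ∩ P = {1, 2, 3, 4, 6, 9, 12, 13}
P' = {7, 8, 10, 11}
P' ∩ Q = {7, 8, 10}
(R ∩ P) △ (P' ∩ Q) = {1, 2, 3, 4, 6, 7, 8, 9, 10, 12, 13}
Q ∪ ((R ∩ P) △ (P' ∩ Q)) = {1, 2, 3, 4, 5, 6, 7, 8, 9, 10, 12, 13}
Q ∩ P' = {7, 8, 10}
(R ∩ P) △ (Q ∩ P') = {1, 2, 3, 4, 6, 7, 8, 9, 10, 12, 13}
((R ∩ P) △ (Q ∩ P')) ∪ Q = {1, 2, 3, 4, 5, 6, 7, 8, 9, 10, 12, 13}
Both equal {1, 2, 3, 4, 5, 6, 7, 8, 9, 10, 12, 13}, so Q ∪ ((R ∩ P) △ (P' ∩ Q)) = ((R ∩ P) △ (Q ∩ P')) ∪ Q.

Yes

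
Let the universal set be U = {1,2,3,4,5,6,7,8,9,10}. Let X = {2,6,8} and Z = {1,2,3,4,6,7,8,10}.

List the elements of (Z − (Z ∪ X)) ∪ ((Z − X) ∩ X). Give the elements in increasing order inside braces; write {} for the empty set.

{}

Z ∪ X = {1,2,3,4,6,7,8,10}
Z − (Z ∪ X) = {}
Z − X = {1,3,4,7,10}
(Z − X) ∩ X = {}
(Z − (Z ∪ X)) ∪ ((Z − X) ∩ X) = {}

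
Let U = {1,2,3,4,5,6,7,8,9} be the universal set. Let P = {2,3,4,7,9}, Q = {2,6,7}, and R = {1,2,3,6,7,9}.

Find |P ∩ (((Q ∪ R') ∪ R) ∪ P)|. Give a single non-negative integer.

5

R' = {4,5,8}
Q ∪ R' = {2,4,5,6,7,8}
(Q ∪ R') ∪ R = {1,2,3,4,5,6,7,8,9}
((Q ∪ R') ∪ R) ∪ P = {1,2,3,4,5,6,7,8,9}
P ∩ (((Q ∪ R') ∪ R) ∪ P) = {2,3,4,7,9}
|P ∩ (((Q ∪ R') ∪ R) ∪ P)| = 5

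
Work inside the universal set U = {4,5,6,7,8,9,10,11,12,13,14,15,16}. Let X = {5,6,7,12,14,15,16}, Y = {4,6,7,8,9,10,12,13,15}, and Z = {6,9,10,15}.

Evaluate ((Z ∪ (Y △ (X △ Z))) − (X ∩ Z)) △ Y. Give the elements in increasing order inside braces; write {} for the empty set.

{5,6,7,12,14,15,16}

X △ Z = {5,7,9,10,12,14,16}
Y △ (X △ Z) = {4,5,6,8,13,14,15,16}
Z ∪ (Y △ (X △ Z)) = {4,5,6,8,9,10,13,14,15,16}
X ∩ Z = {6,15}
(Z ∪ (Y △ (X △ Z))) − (X ∩ Z) = {4,5,8,9,10,13,14,16}
((Z ∪ (Y △ (X △ Z))) − (X ∩ Z)) △ Y = {5,6,7,12,14,15,16}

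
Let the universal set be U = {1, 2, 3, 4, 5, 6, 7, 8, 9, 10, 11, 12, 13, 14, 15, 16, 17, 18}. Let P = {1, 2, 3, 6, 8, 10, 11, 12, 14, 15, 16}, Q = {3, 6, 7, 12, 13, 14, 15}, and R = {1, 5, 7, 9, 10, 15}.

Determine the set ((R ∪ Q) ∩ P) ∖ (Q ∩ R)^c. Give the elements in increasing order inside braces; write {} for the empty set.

R ∪ Q = {1, 3, 5, 6, 7, 9, 10, 12, 13, 14, 15}
(R ∪ Q) ∩ P = {1, 3, 6, 10, 12, 14, 15}
Q ∩ R = {7, 15}
(Q ∩ R)^c = {1, 2, 3, 4, 5, 6, 8, 9, 10, 11, 12, 13, 14, 16, 17, 18}
((R ∪ Q) ∩ P) ∖ (Q ∩ R)^c = {15}

{15}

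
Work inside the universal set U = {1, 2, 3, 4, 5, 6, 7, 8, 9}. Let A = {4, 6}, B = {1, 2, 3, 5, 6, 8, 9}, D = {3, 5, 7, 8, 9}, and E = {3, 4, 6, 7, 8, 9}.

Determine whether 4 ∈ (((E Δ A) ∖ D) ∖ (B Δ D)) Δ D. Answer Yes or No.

4 ∈ E and 4 ∈ A, so 4 ∉ E Δ A
4 ∉ (E Δ A) and 4 ∉ D, so 4 ∉ (E Δ A) ∖ D
4 ∉ B and 4 ∉ D, so 4 ∉ B Δ D
4 ∉ ((E Δ A) ∖ D) and 4 ∉ (B Δ D), so 4 ∉ ((E Δ A) ∖ D) ∖ (B Δ D)
4 ∉ (((E Δ A) ∖ D) ∖ (B Δ D)) and 4 ∉ D, so 4 ∉ (((E Δ A) ∖ D) ∖ (B Δ D)) Δ D

No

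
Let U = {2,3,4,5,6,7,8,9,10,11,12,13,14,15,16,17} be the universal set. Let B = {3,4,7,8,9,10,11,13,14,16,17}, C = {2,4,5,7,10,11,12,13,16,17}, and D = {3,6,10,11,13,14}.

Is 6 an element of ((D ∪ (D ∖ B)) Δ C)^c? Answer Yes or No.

No

6 ∈ D and 6 ∉ B, so 6 ∈ D ∖ B
6 ∈ D and 6 ∈ (D ∖ B), so 6 ∈ D ∪ (D ∖ B)
6 ∈ (D ∪ (D ∖ B)) and 6 ∉ C, so 6 ∈ (D ∪ (D ∖ B)) Δ C
6 ∉ ((D ∪ (D ∖ B)) Δ C)^c since 6 ∈ ((D ∪ (D ∖ B)) Δ C)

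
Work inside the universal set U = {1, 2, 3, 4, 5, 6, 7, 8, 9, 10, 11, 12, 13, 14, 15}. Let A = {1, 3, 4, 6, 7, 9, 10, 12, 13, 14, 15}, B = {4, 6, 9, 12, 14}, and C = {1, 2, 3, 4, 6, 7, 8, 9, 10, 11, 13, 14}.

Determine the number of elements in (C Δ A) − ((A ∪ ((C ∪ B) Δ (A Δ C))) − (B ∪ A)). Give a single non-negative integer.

5

C Δ A = {2, 8, 11, 12, 15}
C ∪ B = {1, 2, 3, 4, 6, 7, 8, 9, 10, 11, 12, 13, 14}
A Δ C = {2, 8, 11, 12, 15}
(C ∪ B) Δ (A Δ C) = {1, 3, 4, 6, 7, 9, 10, 13, 14, 15}
A ∪ ((C ∪ B) Δ (A Δ C)) = {1, 3, 4, 6, 7, 9, 10, 12, 13, 14, 15}
B ∪ A = {1, 3, 4, 6, 7, 9, 10, 12, 13, 14, 15}
(A ∪ ((C ∪ B) Δ (A Δ C))) − (B ∪ A) = {}
(C Δ A) − ((A ∪ ((C ∪ B) Δ (A Δ C))) − (B ∪ A)) = {2, 8, 11, 12, 15}
|(C Δ A) − ((A ∪ ((C ∪ B) Δ (A Δ C))) − (B ∪ A))| = 5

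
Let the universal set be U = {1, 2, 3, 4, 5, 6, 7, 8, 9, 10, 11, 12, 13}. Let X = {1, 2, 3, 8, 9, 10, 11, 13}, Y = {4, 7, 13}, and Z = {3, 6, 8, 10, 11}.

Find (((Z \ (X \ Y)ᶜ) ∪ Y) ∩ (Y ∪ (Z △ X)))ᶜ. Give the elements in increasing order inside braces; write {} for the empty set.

{1, 2, 3, 5, 6, 8, 9, 10, 11, 12}

X \ Y = {1, 2, 3, 8, 9, 10, 11}
(X \ Y)ᶜ = {4, 5, 6, 7, 12, 13}
Z \ (X \ Y)ᶜ = {3, 8, 10, 11}
(Z \ (X \ Y)ᶜ) ∪ Y = {3, 4, 7, 8, 10, 11, 13}
Z △ X = {1, 2, 6, 9, 13}
Y ∪ (Z △ X) = {1, 2, 4, 6, 7, 9, 13}
((Z \ (X \ Y)ᶜ) ∪ Y) ∩ (Y ∪ (Z △ X)) = {4, 7, 13}
(((Z \ (X \ Y)ᶜ) ∪ Y) ∩ (Y ∪ (Z △ X)))ᶜ = {1, 2, 3, 5, 6, 8, 9, 10, 11, 12}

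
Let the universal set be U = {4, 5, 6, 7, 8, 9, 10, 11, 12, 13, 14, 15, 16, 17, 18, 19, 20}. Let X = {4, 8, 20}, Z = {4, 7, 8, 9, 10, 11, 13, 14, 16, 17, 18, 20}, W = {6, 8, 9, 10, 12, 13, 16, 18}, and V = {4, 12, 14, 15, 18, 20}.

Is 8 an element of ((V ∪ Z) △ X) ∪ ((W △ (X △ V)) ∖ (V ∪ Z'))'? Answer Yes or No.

8 ∉ V and 8 ∈ Z, so 8 ∈ V ∪ Z
8 ∈ (V ∪ Z) and 8 ∈ X, so 8 ∉ (V ∪ Z) △ X
8 ∈ X and 8 ∉ V, so 8 ∈ X △ V
8 ∈ W and 8 ∈ (X △ V), so 8 ∉ W △ (X △ V)
8 ∈ Z, so 8 ∉ Z'
8 ∉ V and 8 ∉ Z', so 8 ∉ V ∪ Z'
8 ∉ (W △ (X △ V)) and 8 ∉ (V ∪ Z'), so 8 ∉ (W △ (X △ V)) ∖ (V ∪ Z')
8 ∈ ((W △ (X △ V)) ∖ (V ∪ Z'))' since 8 ∉ ((W △ (X △ V)) ∖ (V ∪ Z'))
8 ∉ ((V ∪ Z) △ X) and 8 ∈ ((W △ (X △ V)) ∖ (V ∪ Z'))', so 8 ∈ ((V ∪ Z) △ X) ∪ ((W △ (X △ V)) ∖ (V ∪ Z'))'

Yes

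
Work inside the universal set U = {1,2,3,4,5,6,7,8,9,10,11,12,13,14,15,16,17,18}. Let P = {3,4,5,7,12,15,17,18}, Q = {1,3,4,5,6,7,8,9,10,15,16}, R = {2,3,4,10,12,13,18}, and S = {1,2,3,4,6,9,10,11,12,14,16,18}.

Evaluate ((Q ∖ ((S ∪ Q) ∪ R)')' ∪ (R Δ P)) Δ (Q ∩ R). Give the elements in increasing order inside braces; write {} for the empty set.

S ∪ Q = {1,2,3,4,5,6,7,8,9,10,11,12,14,15,16,18}
(S ∪ Q) ∪ R = {1,2,3,4,5,6,7,8,9,10,11,12,13,14,15,16,18}
((S ∪ Q) ∪ R)' = {17}
Q ∖ ((S ∪ Q) ∪ R)' = {1,3,4,5,6,7,8,9,10,15,16}
(Q ∖ ((S ∪ Q) ∪ R)')' = {2,11,12,13,14,17,18}
R Δ P = {2,5,7,10,13,15,17}
(Q ∖ ((S ∪ Q) ∪ R)')' ∪ (R Δ P) = {2,5,7,10,11,12,13,14,15,17,18}
Q ∩ R = {3,4,10}
((Q ∖ ((S ∪ Q) ∪ R)')' ∪ (R Δ P)) Δ (Q ∩ R) = {2,3,4,5,7,11,12,13,14,15,17,18}

{2,3,4,5,7,11,12,13,14,15,17,18}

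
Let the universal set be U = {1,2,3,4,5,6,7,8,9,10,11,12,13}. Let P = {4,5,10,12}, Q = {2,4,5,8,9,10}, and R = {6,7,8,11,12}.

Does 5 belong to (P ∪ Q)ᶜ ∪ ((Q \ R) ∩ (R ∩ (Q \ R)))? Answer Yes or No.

5 ∈ P and 5 ∈ Q, so 5 ∈ P ∪ Q
5 ∉ (P ∪ Q)ᶜ since 5 ∈ (P ∪ Q)
5 ∈ Q and 5 ∉ R, so 5 ∈ Q \ R
5 ∈ Q and 5 ∉ R, so 5 ∈ Q \ R
5 ∉ R and 5 ∈ (Q \ R), so 5 ∉ R ∩ (Q \ R)
5 ∈ (Q \ R) and 5 ∉ (R ∩ (Q \ R)), so 5 ∉ (Q \ R) ∩ (R ∩ (Q \ R))
5 ∉ (P ∪ Q)ᶜ and 5 ∉ ((Q \ R) ∩ (R ∩ (Q \ R))), so 5 ∉ (P ∪ Q)ᶜ ∪ ((Q \ R) ∩ (R ∩ (Q \ R)))

No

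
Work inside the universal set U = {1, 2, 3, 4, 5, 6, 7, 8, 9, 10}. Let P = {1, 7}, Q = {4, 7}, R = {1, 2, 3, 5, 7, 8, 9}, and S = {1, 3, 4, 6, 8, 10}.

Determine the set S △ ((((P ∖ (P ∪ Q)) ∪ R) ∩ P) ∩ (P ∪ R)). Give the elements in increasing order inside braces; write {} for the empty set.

P ∪ Q = {1, 4, 7}
P ∖ (P ∪ Q) = {}
(P ∖ (P ∪ Q)) ∪ R = {1, 2, 3, 5, 7, 8, 9}
((P ∖ (P ∪ Q)) ∪ R) ∩ P = {1, 7}
P ∪ R = {1, 2, 3, 5, 7, 8, 9}
(((P ∖ (P ∪ Q)) ∪ R) ∩ P) ∩ (P ∪ R) = {1, 7}
S △ ((((P ∖ (P ∪ Q)) ∪ R) ∩ P) ∩ (P ∪ R)) = {3, 4, 6, 7, 8, 10}

{3, 4, 6, 7, 8, 10}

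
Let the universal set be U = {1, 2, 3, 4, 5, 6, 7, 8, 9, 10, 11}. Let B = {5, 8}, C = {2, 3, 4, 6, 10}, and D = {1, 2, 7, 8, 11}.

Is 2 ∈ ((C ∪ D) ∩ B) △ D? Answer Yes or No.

Yes

2 ∈ C and 2 ∈ D, so 2 ∈ C ∪ D
2 ∈ (C ∪ D) and 2 ∉ B, so 2 ∉ (C ∪ D) ∩ B
2 ∉ ((C ∪ D) ∩ B) and 2 ∈ D, so 2 ∈ ((C ∪ D) ∩ B) △ D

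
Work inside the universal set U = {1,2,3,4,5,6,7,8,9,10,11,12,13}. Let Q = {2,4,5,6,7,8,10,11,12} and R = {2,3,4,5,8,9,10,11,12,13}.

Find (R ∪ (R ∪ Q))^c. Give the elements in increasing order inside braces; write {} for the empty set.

R ∪ Q = {2,3,4,5,6,7,8,9,10,11,12,13}
R ∪ (R ∪ Q) = {2,3,4,5,6,7,8,9,10,11,12,13}
(R ∪ (R ∪ Q))^c = {1}

{1}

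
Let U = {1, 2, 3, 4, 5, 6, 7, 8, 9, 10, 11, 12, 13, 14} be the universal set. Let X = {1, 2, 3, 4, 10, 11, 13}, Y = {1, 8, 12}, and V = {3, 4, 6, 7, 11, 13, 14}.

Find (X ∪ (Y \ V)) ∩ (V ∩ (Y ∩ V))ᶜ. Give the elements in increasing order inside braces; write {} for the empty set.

Y \ V = {1, 8, 12}
X ∪ (Y \ V) = {1, 2, 3, 4, 8, 10, 11, 12, 13}
Y ∩ V = {}
V ∩ (Y ∩ V) = {}
(V ∩ (Y ∩ V))ᶜ = {1, 2, 3, 4, 5, 6, 7, 8, 9, 10, 11, 12, 13, 14}
(X ∪ (Y \ V)) ∩ (V ∩ (Y ∩ V))ᶜ = {1, 2, 3, 4, 8, 10, 11, 12, 13}

{1, 2, 3, 4, 8, 10, 11, 12, 13}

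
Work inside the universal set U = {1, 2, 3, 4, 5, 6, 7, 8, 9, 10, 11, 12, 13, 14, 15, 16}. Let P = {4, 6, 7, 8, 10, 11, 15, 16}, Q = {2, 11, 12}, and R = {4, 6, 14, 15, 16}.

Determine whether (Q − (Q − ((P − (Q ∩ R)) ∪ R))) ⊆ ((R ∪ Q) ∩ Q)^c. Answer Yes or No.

No

Q ∩ R = {}
P − (Q ∩ R) = {4, 6, 7, 8, 10, 11, 15, 16}
(P − (Q ∩ R)) ∪ R = {4, 6, 7, 8, 10, 11, 14, 15, 16}
Q − ((P − (Q ∩ R)) ∪ R) = {2, 12}
Q − (Q − ((P − (Q ∩ R)) ∪ R)) = {11}
R ∪ Q = {2, 4, 6, 11, 12, 14, 15, 16}
(R ∪ Q) ∩ Q = {2, 11, 12}
((R ∪ Q) ∩ Q)^c = {1, 3, 4, 5, 6, 7, 8, 9, 10, 13, 14, 15, 16}
11 ∈ Q − (Q − ((P − (Q ∩ R)) ∪ R)) but 11 ∉ ((R ∪ Q) ∩ Q)^c, so the inclusion fails.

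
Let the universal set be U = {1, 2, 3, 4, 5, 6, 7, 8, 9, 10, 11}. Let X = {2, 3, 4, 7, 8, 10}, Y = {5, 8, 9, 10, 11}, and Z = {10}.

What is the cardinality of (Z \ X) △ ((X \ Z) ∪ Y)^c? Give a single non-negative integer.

2

Z \ X = {}
X \ Z = {2, 3, 4, 7, 8}
(X \ Z) ∪ Y = {2, 3, 4, 5, 7, 8, 9, 10, 11}
((X \ Z) ∪ Y)^c = {1, 6}
(Z \ X) △ ((X \ Z) ∪ Y)^c = {1, 6}
|(Z \ X) △ ((X \ Z) ∪ Y)^c| = 2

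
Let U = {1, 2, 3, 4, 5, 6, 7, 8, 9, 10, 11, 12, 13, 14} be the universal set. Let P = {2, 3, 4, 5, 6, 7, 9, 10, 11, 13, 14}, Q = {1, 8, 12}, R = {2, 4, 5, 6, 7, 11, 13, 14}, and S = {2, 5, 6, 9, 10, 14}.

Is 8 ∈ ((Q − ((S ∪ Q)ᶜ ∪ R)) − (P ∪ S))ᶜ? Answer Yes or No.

No

8 ∉ S and 8 ∈ Q, so 8 ∈ S ∪ Q
8 ∉ (S ∪ Q)ᶜ since 8 ∈ (S ∪ Q)
8 ∉ (S ∪ Q)ᶜ and 8 ∉ R, so 8 ∉ (S ∪ Q)ᶜ ∪ R
8 ∈ Q and 8 ∉ ((S ∪ Q)ᶜ ∪ R), so 8 ∈ Q − ((S ∪ Q)ᶜ ∪ R)
8 ∉ P and 8 ∉ S, so 8 ∉ P ∪ S
8 ∈ (Q − ((S ∪ Q)ᶜ ∪ R)) and 8 ∉ (P ∪ S), so 8 ∈ (Q − ((S ∪ Q)ᶜ ∪ R)) − (P ∪ S)
8 ∉ ((Q − ((S ∪ Q)ᶜ ∪ R)) − (P ∪ S))ᶜ since 8 ∈ ((Q − ((S ∪ Q)ᶜ ∪ R)) − (P ∪ S))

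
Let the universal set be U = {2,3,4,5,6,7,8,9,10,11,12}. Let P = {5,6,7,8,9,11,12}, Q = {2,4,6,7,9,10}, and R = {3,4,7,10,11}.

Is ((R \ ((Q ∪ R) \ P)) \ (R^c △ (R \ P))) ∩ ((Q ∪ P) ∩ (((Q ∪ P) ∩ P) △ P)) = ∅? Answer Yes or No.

Yes

Q ∪ R = {2,3,4,6,7,9,10,11}
(Q ∪ R) \ P = {2,3,4,10}
R \ ((Q ∪ R) \ P) = {7,11}
R^c = {2,5,6,8,9,12}
R \ P = {3,4,10}
R^c △ (R \ P) = {2,3,4,5,6,8,9,10,12}
(R \ ((Q ∪ R) \ P)) \ (R^c △ (R \ P)) = {7,11}
Q ∪ P = {2,4,5,6,7,8,9,10,11,12}
(Q ∪ P) ∩ P = {5,6,7,8,9,11,12}
((Q ∪ P) ∩ P) △ P = {}
(Q ∪ P) ∩ (((Q ∪ P) ∩ P) △ P) = {}
{7,11} and {} share no elements.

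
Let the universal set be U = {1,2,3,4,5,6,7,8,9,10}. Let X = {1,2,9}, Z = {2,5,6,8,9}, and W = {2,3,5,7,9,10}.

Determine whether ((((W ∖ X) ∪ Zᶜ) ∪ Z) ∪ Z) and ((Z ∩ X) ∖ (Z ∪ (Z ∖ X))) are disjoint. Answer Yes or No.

Yes

W ∖ X = {3,5,7,10}
Zᶜ = {1,3,4,7,10}
(W ∖ X) ∪ Zᶜ = {1,3,4,5,7,10}
((W ∖ X) ∪ Zᶜ) ∪ Z = {1,2,3,4,5,6,7,8,9,10}
(((W ∖ X) ∪ Zᶜ) ∪ Z) ∪ Z = {1,2,3,4,5,6,7,8,9,10}
Z ∩ X = {2,9}
Z ∖ X = {5,6,8}
Z ∪ (Z ∖ X) = {2,5,6,8,9}
(Z ∩ X) ∖ (Z ∪ (Z ∖ X)) = {}
{1,2,3,4,5,6,7,8,9,10} and {} share no elements.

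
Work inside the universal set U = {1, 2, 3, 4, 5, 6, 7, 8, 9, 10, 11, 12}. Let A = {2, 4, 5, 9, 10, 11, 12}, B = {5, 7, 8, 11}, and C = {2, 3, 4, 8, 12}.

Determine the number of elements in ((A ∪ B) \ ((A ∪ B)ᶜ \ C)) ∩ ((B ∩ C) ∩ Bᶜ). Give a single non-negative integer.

0

A ∪ B = {2, 4, 5, 7, 8, 9, 10, 11, 12}
(A ∪ B)ᶜ = {1, 3, 6}
(A ∪ B)ᶜ \ C = {1, 6}
(A ∪ B) \ ((A ∪ B)ᶜ \ C) = {2, 4, 5, 7, 8, 9, 10, 11, 12}
B ∩ C = {8}
Bᶜ = {1, 2, 3, 4, 6, 9, 10, 12}
(B ∩ C) ∩ Bᶜ = {}
((A ∪ B) \ ((A ∪ B)ᶜ \ C)) ∩ ((B ∩ C) ∩ Bᶜ) = {}
|((A ∪ B) \ ((A ∪ B)ᶜ \ C)) ∩ ((B ∩ C) ∩ Bᶜ)| = 0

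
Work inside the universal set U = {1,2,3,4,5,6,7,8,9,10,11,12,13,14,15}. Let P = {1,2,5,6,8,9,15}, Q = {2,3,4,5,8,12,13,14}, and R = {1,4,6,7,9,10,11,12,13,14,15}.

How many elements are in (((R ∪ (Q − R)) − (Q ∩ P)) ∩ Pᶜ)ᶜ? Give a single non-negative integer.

7

Q − R = {2,3,5,8}
R ∪ (Q − R) = {1,2,3,4,5,6,7,8,9,10,11,12,13,14,15}
Q ∩ P = {2,5,8}
(R ∪ (Q − R)) − (Q ∩ P) = {1,3,4,6,7,9,10,11,12,13,14,15}
Pᶜ = {3,4,7,10,11,12,13,14}
((R ∪ (Q − R)) − (Q ∩ P)) ∩ Pᶜ = {3,4,7,10,11,12,13,14}
(((R ∪ (Q − R)) − (Q ∩ P)) ∩ Pᶜ)ᶜ = {1,2,5,6,8,9,15}
|(((R ∪ (Q − R)) − (Q ∩ P)) ∩ Pᶜ)ᶜ| = 7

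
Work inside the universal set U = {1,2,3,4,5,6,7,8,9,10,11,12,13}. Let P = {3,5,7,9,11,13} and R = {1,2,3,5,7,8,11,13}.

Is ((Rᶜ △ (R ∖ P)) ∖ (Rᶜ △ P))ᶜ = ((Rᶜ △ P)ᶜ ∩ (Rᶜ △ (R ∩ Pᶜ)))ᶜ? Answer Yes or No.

Yes

Rᶜ = {4,6,9,10,12}
R ∖ P = {1,2,8}
Rᶜ △ (R ∖ P) = {1,2,4,6,8,9,10,12}
Rᶜ △ P = {3,4,5,6,7,10,11,12,13}
(Rᶜ △ (R ∖ P)) ∖ (Rᶜ △ P) = {1,2,8,9}
((Rᶜ △ (R ∖ P)) ∖ (Rᶜ △ P))ᶜ = {3,4,5,6,7,10,11,12,13}
(Rᶜ △ P)ᶜ = {1,2,8,9}
Pᶜ = {1,2,4,6,8,10,12}
R ∩ Pᶜ = {1,2,8}
Rᶜ △ (R ∩ Pᶜ) = {1,2,4,6,8,9,10,12}
(Rᶜ △ P)ᶜ ∩ (Rᶜ △ (R ∩ Pᶜ)) = {1,2,8,9}
((Rᶜ △ P)ᶜ ∩ (Rᶜ △ (R ∩ Pᶜ)))ᶜ = {3,4,5,6,7,10,11,12,13}
Both equal {3,4,5,6,7,10,11,12,13}, so ((Rᶜ △ (R ∖ P)) ∖ (Rᶜ △ P))ᶜ = ((Rᶜ △ P)ᶜ ∩ (Rᶜ △ (R ∩ Pᶜ)))ᶜ.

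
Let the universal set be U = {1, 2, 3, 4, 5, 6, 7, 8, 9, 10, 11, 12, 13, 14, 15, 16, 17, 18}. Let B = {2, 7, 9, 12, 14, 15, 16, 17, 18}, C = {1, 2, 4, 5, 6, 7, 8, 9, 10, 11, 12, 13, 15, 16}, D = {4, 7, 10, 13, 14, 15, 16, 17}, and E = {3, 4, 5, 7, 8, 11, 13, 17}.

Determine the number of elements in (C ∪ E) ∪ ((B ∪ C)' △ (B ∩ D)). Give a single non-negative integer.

17

C ∪ E = {1, 2, 3, 4, 5, 6, 7, 8, 9, 10, 11, 12, 13, 15, 16, 17}
B ∪ C = {1, 2, 4, 5, 6, 7, 8, 9, 10, 11, 12, 13, 14, 15, 16, 17, 18}
(B ∪ C)' = {3}
B ∩ D = {7, 14, 15, 16, 17}
(B ∪ C)' △ (B ∩ D) = {3, 7, 14, 15, 16, 17}
(C ∪ E) ∪ ((B ∪ C)' △ (B ∩ D)) = {1, 2, 3, 4, 5, 6, 7, 8, 9, 10, 11, 12, 13, 14, 15, 16, 17}
|(C ∪ E) ∪ ((B ∪ C)' △ (B ∩ D))| = 17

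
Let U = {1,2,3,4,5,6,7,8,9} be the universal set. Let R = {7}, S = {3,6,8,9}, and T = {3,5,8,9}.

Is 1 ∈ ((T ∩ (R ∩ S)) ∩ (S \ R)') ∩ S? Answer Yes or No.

1 ∉ R and 1 ∉ S, so 1 ∉ R ∩ S
1 ∉ T and 1 ∉ (R ∩ S), so 1 ∉ T ∩ (R ∩ S)
1 ∉ S and 1 ∉ R, so 1 ∉ S \ R
1 ∈ (S \ R)' since 1 ∉ (S \ R)
1 ∉ (T ∩ (R ∩ S)) and 1 ∈ (S \ R)', so 1 ∉ (T ∩ (R ∩ S)) ∩ (S \ R)'
1 ∉ ((T ∩ (R ∩ S)) ∩ (S \ R)') and 1 ∉ S, so 1 ∉ ((T ∩ (R ∩ S)) ∩ (S \ R)') ∩ S

No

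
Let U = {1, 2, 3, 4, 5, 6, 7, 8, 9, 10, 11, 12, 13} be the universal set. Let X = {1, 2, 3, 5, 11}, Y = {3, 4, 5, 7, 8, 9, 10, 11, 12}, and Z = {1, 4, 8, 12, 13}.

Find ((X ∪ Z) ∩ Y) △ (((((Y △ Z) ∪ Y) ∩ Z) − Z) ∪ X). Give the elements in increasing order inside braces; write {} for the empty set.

{1, 2, 4, 8, 12}

X ∪ Z = {1, 2, 3, 4, 5, 8, 11, 12, 13}
(X ∪ Z) ∩ Y = {3, 4, 5, 8, 11, 12}
Y △ Z = {1, 3, 5, 7, 9, 10, 11, 13}
(Y △ Z) ∪ Y = {1, 3, 4, 5, 7, 8, 9, 10, 11, 12, 13}
((Y △ Z) ∪ Y) ∩ Z = {1, 4, 8, 12, 13}
(((Y △ Z) ∪ Y) ∩ Z) − Z = {}
((((Y △ Z) ∪ Y) ∩ Z) − Z) ∪ X = {1, 2, 3, 5, 11}
((X ∪ Z) ∩ Y) △ (((((Y △ Z) ∪ Y) ∩ Z) − Z) ∪ X) = {1, 2, 4, 8, 12}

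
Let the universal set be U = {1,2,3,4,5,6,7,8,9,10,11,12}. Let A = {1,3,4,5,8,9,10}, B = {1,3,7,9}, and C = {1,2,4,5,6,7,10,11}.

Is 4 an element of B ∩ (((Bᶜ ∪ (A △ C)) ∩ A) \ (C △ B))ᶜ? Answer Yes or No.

No

4 ∉ B, so 4 ∈ Bᶜ
4 ∈ A and 4 ∈ C, so 4 ∉ A △ C
4 ∈ Bᶜ and 4 ∉ (A △ C), so 4 ∈ Bᶜ ∪ (A △ C)
4 ∈ (Bᶜ ∪ (A △ C)) and 4 ∈ A, so 4 ∈ (Bᶜ ∪ (A △ C)) ∩ A
4 ∈ C and 4 ∉ B, so 4 ∈ C △ B
4 ∈ ((Bᶜ ∪ (A △ C)) ∩ A) and 4 ∈ (C △ B), so 4 ∉ ((Bᶜ ∪ (A △ C)) ∩ A) \ (C △ B)
4 ∈ (((Bᶜ ∪ (A △ C)) ∩ A) \ (C △ B))ᶜ since 4 ∉ (((Bᶜ ∪ (A △ C)) ∩ A) \ (C △ B))
4 ∉ B and 4 ∈ (((Bᶜ ∪ (A △ C)) ∩ A) \ (C △ B))ᶜ, so 4 ∉ B ∩ (((Bᶜ ∪ (A △ C)) ∩ A) \ (C △ B))ᶜ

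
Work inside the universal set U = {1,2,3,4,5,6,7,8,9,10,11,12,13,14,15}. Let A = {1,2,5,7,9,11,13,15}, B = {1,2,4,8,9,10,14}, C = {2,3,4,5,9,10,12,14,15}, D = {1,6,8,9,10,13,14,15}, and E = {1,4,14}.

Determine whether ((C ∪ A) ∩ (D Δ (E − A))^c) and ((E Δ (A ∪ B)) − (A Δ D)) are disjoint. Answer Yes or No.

C ∪ A = {1,2,3,4,5,7,9,10,11,12,13,14,15}
E − A = {4,14}
D Δ (E − A) = {1,4,6,8,9,10,13,15}
(D Δ (E − A))^c = {2,3,5,7,11,12,14}
(C ∪ A) ∩ (D Δ (E − A))^c = {2,3,5,7,11,12,14}
A ∪ B = {1,2,4,5,7,8,9,10,11,13,14,15}
E Δ (A ∪ B) = {2,5,7,8,9,10,11,13,15}
A Δ D = {2,5,6,7,8,10,11,14}
(E Δ (A ∪ B)) − (A Δ D) = {9,13,15}
{2,3,5,7,11,12,14} and {9,13,15} share no elements.

Yes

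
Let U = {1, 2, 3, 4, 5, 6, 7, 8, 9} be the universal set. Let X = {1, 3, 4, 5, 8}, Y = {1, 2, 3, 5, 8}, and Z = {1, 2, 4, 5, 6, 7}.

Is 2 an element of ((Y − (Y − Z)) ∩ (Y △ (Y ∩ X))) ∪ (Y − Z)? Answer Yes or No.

Yes

2 ∈ Y and 2 ∈ Z, so 2 ∉ Y − Z
2 ∈ Y and 2 ∉ (Y − Z), so 2 ∈ Y − (Y − Z)
2 ∈ Y and 2 ∉ X, so 2 ∉ Y ∩ X
2 ∈ Y and 2 ∉ (Y ∩ X), so 2 ∈ Y △ (Y ∩ X)
2 ∈ (Y − (Y − Z)) and 2 ∈ (Y △ (Y ∩ X)), so 2 ∈ (Y − (Y − Z)) ∩ (Y △ (Y ∩ X))
2 ∈ Y and 2 ∈ Z, so 2 ∉ Y − Z
2 ∈ ((Y − (Y − Z)) ∩ (Y △ (Y ∩ X))) and 2 ∉ (Y − Z), so 2 ∈ ((Y − (Y − Z)) ∩ (Y △ (Y ∩ X))) ∪ (Y − Z)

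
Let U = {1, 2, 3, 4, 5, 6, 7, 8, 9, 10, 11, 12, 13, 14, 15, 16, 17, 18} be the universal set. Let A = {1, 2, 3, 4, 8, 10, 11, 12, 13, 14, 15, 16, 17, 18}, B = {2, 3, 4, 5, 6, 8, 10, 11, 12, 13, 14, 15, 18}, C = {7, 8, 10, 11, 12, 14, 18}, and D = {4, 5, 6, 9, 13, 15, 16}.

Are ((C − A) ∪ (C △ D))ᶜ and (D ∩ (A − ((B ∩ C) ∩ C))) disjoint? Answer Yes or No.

Yes

C − A = {7}
C △ D = {4, 5, 6, 7, 8, 9, 10, 11, 12, 13, 14, 15, 16, 18}
(C − A) ∪ (C △ D) = {4, 5, 6, 7, 8, 9, 10, 11, 12, 13, 14, 15, 16, 18}
((C − A) ∪ (C △ D))ᶜ = {1, 2, 3, 17}
B ∩ C = {8, 10, 11, 12, 14, 18}
(B ∩ C) ∩ C = {8, 10, 11, 12, 14, 18}
A − ((B ∩ C) ∩ C) = {1, 2, 3, 4, 13, 15, 16, 17}
D ∩ (A − ((B ∩ C) ∩ C)) = {4, 13, 15, 16}
{1, 2, 3, 17} and {4, 13, 15, 16} share no elements.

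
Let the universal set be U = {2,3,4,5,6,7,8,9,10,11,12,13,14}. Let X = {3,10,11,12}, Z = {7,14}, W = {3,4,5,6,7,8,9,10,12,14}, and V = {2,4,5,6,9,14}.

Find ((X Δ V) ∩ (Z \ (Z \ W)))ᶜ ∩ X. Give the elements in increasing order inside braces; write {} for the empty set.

X Δ V = {2,3,4,5,6,9,10,11,12,14}
Z \ W = {}
Z \ (Z \ W) = {7,14}
(X Δ V) ∩ (Z \ (Z \ W)) = {14}
((X Δ V) ∩ (Z \ (Z \ W)))ᶜ = {2,3,4,5,6,7,8,9,10,11,12,13}
((X Δ V) ∩ (Z \ (Z \ W)))ᶜ ∩ X = {3,10,11,12}

{3,10,11,12}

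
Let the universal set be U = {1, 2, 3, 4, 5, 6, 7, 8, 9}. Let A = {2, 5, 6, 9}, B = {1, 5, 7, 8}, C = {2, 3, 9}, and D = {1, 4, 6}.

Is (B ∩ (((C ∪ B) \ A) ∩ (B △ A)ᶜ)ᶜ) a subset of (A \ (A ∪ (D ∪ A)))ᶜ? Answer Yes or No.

C ∪ B = {1, 2, 3, 5, 7, 8, 9}
(C ∪ B) \ A = {1, 3, 7, 8}
B △ A = {1, 2, 6, 7, 8, 9}
(B △ A)ᶜ = {3, 4, 5}
((C ∪ B) \ A) ∩ (B △ A)ᶜ = {3}
(((C ∪ B) \ A) ∩ (B △ A)ᶜ)ᶜ = {1, 2, 4, 5, 6, 7, 8, 9}
B ∩ (((C ∪ B) \ A) ∩ (B △ A)ᶜ)ᶜ = {1, 5, 7, 8}
D ∪ A = {1, 2, 4, 5, 6, 9}
A ∪ (D ∪ A) = {1, 2, 4, 5, 6, 9}
A \ (A ∪ (D ∪ A)) = {}
(A \ (A ∪ (D ∪ A)))ᶜ = {1, 2, 3, 4, 5, 6, 7, 8, 9}
Every element of {1, 5, 7, 8} is in {1, 2, 3, 4, 5, 6, 7, 8, 9}, so B ∩ (((C ∪ B) \ A) ∩ (B △ A)ᶜ)ᶜ ⊆ (A \ (A ∪ (D ∪ A)))ᶜ.

Yes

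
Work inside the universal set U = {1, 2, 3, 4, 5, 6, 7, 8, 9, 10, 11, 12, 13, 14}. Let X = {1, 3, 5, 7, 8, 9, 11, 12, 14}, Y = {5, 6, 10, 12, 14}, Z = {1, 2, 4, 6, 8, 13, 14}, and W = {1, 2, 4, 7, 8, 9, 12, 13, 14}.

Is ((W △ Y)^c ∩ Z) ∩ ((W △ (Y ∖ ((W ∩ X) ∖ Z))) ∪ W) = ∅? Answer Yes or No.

No

W △ Y = {1, 2, 4, 5, 6, 7, 8, 9, 10, 13}
(W △ Y)^c = {3, 11, 12, 14}
(W △ Y)^c ∩ Z = {14}
W ∩ X = {1, 7, 8, 9, 12, 14}
(W ∩ X) ∖ Z = {7, 9, 12}
Y ∖ ((W ∩ X) ∖ Z) = {5, 6, 10, 14}
W △ (Y ∖ ((W ∩ X) ∖ Z)) = {1, 2, 4, 5, 6, 7, 8, 9, 10, 12, 13}
(W △ (Y ∖ ((W ∩ X) ∖ Z))) ∪ W = {1, 2, 4, 5, 6, 7, 8, 9, 10, 12, 13, 14}
14 lies in both, so they are not disjoint.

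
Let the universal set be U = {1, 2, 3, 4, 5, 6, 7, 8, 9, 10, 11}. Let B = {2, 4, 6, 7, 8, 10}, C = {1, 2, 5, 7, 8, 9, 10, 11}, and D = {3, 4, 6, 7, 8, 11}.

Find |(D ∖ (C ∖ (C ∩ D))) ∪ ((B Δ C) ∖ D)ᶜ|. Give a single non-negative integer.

C ∩ D = {7, 8, 11}
C ∖ (C ∩ D) = {1, 2, 5, 9, 10}
D ∖ (C ∖ (C ∩ D)) = {3, 4, 6, 7, 8, 11}
B Δ C = {1, 4, 5, 6, 9, 11}
(B Δ C) ∖ D = {1, 5, 9}
((B Δ C) ∖ D)ᶜ = {2, 3, 4, 6, 7, 8, 10, 11}
(D ∖ (C ∖ (C ∩ D))) ∪ ((B Δ C) ∖ D)ᶜ = {2, 3, 4, 6, 7, 8, 10, 11}
|(D ∖ (C ∖ (C ∩ D))) ∪ ((B Δ C) ∖ D)ᶜ| = 8

8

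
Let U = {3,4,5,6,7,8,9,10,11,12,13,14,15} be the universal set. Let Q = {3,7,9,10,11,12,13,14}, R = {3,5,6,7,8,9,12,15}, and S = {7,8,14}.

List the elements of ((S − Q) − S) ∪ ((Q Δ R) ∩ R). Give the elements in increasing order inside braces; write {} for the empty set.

S − Q = {8}
(S − Q) − S = {}
Q Δ R = {5,6,8,10,11,13,14,15}
(Q Δ R) ∩ R = {5,6,8,15}
((S − Q) − S) ∪ ((Q Δ R) ∩ R) = {5,6,8,15}

{5,6,8,15}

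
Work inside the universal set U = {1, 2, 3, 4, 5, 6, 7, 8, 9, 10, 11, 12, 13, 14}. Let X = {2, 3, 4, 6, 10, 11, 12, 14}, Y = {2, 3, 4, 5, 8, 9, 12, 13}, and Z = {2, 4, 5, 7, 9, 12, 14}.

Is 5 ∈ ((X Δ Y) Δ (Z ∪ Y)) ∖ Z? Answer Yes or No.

No

5 ∉ X and 5 ∈ Y, so 5 ∈ X Δ Y
5 ∈ Z and 5 ∈ Y, so 5 ∈ Z ∪ Y
5 ∈ (X Δ Y) and 5 ∈ (Z ∪ Y), so 5 ∉ (X Δ Y) Δ (Z ∪ Y)
5 ∉ ((X Δ Y) Δ (Z ∪ Y)) and 5 ∈ Z, so 5 ∉ ((X Δ Y) Δ (Z ∪ Y)) ∖ Z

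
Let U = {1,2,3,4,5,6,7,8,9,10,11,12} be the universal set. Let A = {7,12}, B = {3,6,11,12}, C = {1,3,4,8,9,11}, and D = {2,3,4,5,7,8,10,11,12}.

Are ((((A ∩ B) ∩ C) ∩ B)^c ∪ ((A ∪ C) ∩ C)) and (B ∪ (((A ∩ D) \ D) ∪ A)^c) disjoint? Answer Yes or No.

A ∩ B = {12}
(A ∩ B) ∩ C = {}
((A ∩ B) ∩ C) ∩ B = {}
(((A ∩ B) ∩ C) ∩ B)^c = {1,2,3,4,5,6,7,8,9,10,11,12}
A ∪ C = {1,3,4,7,8,9,11,12}
(A ∪ C) ∩ C = {1,3,4,8,9,11}
(((A ∩ B) ∩ C) ∩ B)^c ∪ ((A ∪ C) ∩ C) = {1,2,3,4,5,6,7,8,9,10,11,12}
A ∩ D = {7,12}
(A ∩ D) \ D = {}
((A ∩ D) \ D) ∪ A = {7,12}
(((A ∩ D) \ D) ∪ A)^c = {1,2,3,4,5,6,8,9,10,11}
B ∪ (((A ∩ D) \ D) ∪ A)^c = {1,2,3,4,5,6,8,9,10,11,12}
1 lies in both, so they are not disjoint.

No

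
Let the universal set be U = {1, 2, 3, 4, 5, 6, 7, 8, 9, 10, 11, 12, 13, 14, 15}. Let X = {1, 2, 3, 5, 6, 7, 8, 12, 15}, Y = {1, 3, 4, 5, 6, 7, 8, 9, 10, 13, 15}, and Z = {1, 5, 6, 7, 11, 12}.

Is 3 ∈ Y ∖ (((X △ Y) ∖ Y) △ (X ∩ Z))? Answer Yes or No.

3 ∈ X and 3 ∈ Y, so 3 ∉ X △ Y
3 ∉ (X △ Y) and 3 ∈ Y, so 3 ∉ (X △ Y) ∖ Y
3 ∈ X and 3 ∉ Z, so 3 ∉ X ∩ Z
3 ∉ ((X △ Y) ∖ Y) and 3 ∉ (X ∩ Z), so 3 ∉ ((X △ Y) ∖ Y) △ (X ∩ Z)
3 ∈ Y and 3 ∉ (((X △ Y) ∖ Y) △ (X ∩ Z)), so 3 ∈ Y ∖ (((X △ Y) ∖ Y) △ (X ∩ Z))

Yes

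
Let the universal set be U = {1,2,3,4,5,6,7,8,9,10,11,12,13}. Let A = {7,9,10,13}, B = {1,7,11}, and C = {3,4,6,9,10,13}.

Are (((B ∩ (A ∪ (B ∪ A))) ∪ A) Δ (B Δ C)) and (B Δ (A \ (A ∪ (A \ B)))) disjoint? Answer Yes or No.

B ∪ A = {1,7,9,10,11,13}
A ∪ (B ∪ A) = {1,7,9,10,11,13}
B ∩ (A ∪ (B ∪ A)) = {1,7,11}
(B ∩ (A ∪ (B ∪ A))) ∪ A = {1,7,9,10,11,13}
B Δ C = {1,3,4,6,7,9,10,11,13}
((B ∩ (A ∪ (B ∪ A))) ∪ A) Δ (B Δ C) = {3,4,6}
A \ B = {9,10,13}
A ∪ (A \ B) = {7,9,10,13}
A \ (A ∪ (A \ B)) = {}
B Δ (A \ (A ∪ (A \ B))) = {1,7,11}
{3,4,6} and {1,7,11} share no elements.

Yes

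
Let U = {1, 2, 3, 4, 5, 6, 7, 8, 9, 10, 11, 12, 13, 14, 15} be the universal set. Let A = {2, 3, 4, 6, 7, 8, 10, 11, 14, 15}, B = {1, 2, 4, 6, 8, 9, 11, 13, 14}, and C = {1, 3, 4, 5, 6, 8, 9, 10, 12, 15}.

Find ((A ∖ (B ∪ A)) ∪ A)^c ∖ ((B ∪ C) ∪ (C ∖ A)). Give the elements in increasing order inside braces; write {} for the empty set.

{}

B ∪ A = {1, 2, 3, 4, 6, 7, 8, 9, 10, 11, 13, 14, 15}
A ∖ (B ∪ A) = {}
(A ∖ (B ∪ A)) ∪ A = {2, 3, 4, 6, 7, 8, 10, 11, 14, 15}
((A ∖ (B ∪ A)) ∪ A)^c = {1, 5, 9, 12, 13}
B ∪ C = {1, 2, 3, 4, 5, 6, 8, 9, 10, 11, 12, 13, 14, 15}
C ∖ A = {1, 5, 9, 12}
(B ∪ C) ∪ (C ∖ A) = {1, 2, 3, 4, 5, 6, 8, 9, 10, 11, 12, 13, 14, 15}
((A ∖ (B ∪ A)) ∪ A)^c ∖ ((B ∪ C) ∪ (C ∖ A)) = {}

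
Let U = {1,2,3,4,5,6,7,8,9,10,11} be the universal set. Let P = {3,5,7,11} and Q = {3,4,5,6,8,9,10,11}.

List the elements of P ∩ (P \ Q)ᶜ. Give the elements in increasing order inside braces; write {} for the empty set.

{3,5,11}

P \ Q = {7}
(P \ Q)ᶜ = {1,2,3,4,5,6,8,9,10,11}
P ∩ (P \ Q)ᶜ = {3,5,11}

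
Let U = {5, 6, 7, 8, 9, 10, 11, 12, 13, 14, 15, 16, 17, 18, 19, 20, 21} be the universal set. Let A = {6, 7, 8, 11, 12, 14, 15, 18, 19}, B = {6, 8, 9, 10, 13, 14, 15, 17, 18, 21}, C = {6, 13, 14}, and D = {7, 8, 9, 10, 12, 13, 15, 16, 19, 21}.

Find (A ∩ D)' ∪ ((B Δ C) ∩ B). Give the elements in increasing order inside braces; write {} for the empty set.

{5, 6, 8, 9, 10, 11, 13, 14, 15, 16, 17, 18, 20, 21}

A ∩ D = {7, 8, 12, 15, 19}
(A ∩ D)' = {5, 6, 9, 10, 11, 13, 14, 16, 17, 18, 20, 21}
B Δ C = {8, 9, 10, 15, 17, 18, 21}
(B Δ C) ∩ B = {8, 9, 10, 15, 17, 18, 21}
(A ∩ D)' ∪ ((B Δ C) ∩ B) = {5, 6, 8, 9, 10, 11, 13, 14, 15, 16, 17, 18, 20, 21}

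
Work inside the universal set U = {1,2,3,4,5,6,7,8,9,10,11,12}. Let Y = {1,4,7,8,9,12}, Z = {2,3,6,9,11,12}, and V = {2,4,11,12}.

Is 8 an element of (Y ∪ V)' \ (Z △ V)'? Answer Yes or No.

No

8 ∈ Y and 8 ∉ V, so 8 ∈ Y ∪ V
8 ∉ (Y ∪ V)' since 8 ∈ (Y ∪ V)
8 ∉ Z and 8 ∉ V, so 8 ∉ Z △ V
8 ∈ (Z △ V)' since 8 ∉ (Z △ V)
8 ∉ (Y ∪ V)' and 8 ∈ (Z △ V)', so 8 ∉ (Y ∪ V)' \ (Z △ V)'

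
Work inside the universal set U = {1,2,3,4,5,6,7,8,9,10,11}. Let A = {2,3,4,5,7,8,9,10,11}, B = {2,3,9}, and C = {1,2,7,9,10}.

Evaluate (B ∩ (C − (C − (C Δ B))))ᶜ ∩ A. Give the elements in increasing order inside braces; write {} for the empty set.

C Δ B = {1,3,7,10}
C − (C Δ B) = {2,9}
C − (C − (C Δ B)) = {1,7,10}
B ∩ (C − (C − (C Δ B))) = {}
(B ∩ (C − (C − (C Δ B))))ᶜ = {1,2,3,4,5,6,7,8,9,10,11}
(B ∩ (C − (C − (C Δ B))))ᶜ ∩ A = {2,3,4,5,7,8,9,10,11}

{2,3,4,5,7,8,9,10,11}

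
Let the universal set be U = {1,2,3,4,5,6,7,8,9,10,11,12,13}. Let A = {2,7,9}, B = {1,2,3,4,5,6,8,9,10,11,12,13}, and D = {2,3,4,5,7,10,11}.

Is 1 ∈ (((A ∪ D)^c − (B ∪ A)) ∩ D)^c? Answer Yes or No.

Yes

1 ∉ A and 1 ∉ D, so 1 ∉ A ∪ D
1 ∈ (A ∪ D)^c since 1 ∉ (A ∪ D)
1 ∈ B and 1 ∉ A, so 1 ∈ B ∪ A
1 ∈ (A ∪ D)^c and 1 ∈ (B ∪ A), so 1 ∉ (A ∪ D)^c − (B ∪ A)
1 ∉ ((A ∪ D)^c − (B ∪ A)) and 1 ∉ D, so 1 ∉ ((A ∪ D)^c − (B ∪ A)) ∩ D
1 ∈ (((A ∪ D)^c − (B ∪ A)) ∩ D)^c since 1 ∉ (((A ∪ D)^c − (B ∪ A)) ∩ D)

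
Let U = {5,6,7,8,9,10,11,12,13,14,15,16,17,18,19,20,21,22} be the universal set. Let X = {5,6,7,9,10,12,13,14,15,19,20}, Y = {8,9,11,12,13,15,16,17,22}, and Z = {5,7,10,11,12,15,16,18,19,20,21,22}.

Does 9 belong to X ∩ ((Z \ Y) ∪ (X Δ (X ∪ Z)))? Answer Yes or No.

No

9 ∉ Z and 9 ∈ Y, so 9 ∉ Z \ Y
9 ∈ X and 9 ∉ Z, so 9 ∈ X ∪ Z
9 ∈ X and 9 ∈ (X ∪ Z), so 9 ∉ X Δ (X ∪ Z)
9 ∉ (Z \ Y) and 9 ∉ (X Δ (X ∪ Z)), so 9 ∉ (Z \ Y) ∪ (X Δ (X ∪ Z))
9 ∈ X and 9 ∉ ((Z \ Y) ∪ (X Δ (X ∪ Z))), so 9 ∉ X ∩ ((Z \ Y) ∪ (X Δ (X ∪ Z)))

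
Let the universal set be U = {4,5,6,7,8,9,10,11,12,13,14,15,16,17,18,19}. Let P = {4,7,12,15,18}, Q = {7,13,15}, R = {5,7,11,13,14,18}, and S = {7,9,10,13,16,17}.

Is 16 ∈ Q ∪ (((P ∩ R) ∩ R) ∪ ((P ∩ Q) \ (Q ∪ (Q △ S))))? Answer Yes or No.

16 ∉ P and 16 ∉ R, so 16 ∉ P ∩ R
16 ∉ (P ∩ R) and 16 ∉ R, so 16 ∉ (P ∩ R) ∩ R
16 ∉ P and 16 ∉ Q, so 16 ∉ P ∩ Q
16 ∉ Q and 16 ∈ S, so 16 ∈ Q △ S
16 ∉ Q and 16 ∈ (Q △ S), so 16 ∈ Q ∪ (Q △ S)
16 ∉ (P ∩ Q) and 16 ∈ (Q ∪ (Q △ S)), so 16 ∉ (P ∩ Q) \ (Q ∪ (Q △ S))
16 ∉ ((P ∩ R) ∩ R) and 16 ∉ ((P ∩ Q) \ (Q ∪ (Q △ S))), so 16 ∉ ((P ∩ R) ∩ R) ∪ ((P ∩ Q) \ (Q ∪ (Q △ S)))
16 ∉ Q and 16 ∉ (((P ∩ R) ∩ R) ∪ ((P ∩ Q) \ (Q ∪ (Q △ S)))), so 16 ∉ Q ∪ (((P ∩ R) ∩ R) ∪ ((P ∩ Q) \ (Q ∪ (Q △ S))))

No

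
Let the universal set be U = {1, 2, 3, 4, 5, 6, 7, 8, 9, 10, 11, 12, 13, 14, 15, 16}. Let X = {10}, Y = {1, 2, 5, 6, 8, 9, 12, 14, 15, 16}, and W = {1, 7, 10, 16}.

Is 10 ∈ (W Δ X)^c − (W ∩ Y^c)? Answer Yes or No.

10 ∈ W and 10 ∈ X, so 10 ∉ W Δ X
10 ∈ (W Δ X)^c since 10 ∉ (W Δ X)
10 ∉ Y, so 10 ∈ Y^c
10 ∈ W and 10 ∈ Y^c, so 10 ∈ W ∩ Y^c
10 ∈ (W Δ X)^c and 10 ∈ (W ∩ Y^c), so 10 ∉ (W Δ X)^c − (W ∩ Y^c)

No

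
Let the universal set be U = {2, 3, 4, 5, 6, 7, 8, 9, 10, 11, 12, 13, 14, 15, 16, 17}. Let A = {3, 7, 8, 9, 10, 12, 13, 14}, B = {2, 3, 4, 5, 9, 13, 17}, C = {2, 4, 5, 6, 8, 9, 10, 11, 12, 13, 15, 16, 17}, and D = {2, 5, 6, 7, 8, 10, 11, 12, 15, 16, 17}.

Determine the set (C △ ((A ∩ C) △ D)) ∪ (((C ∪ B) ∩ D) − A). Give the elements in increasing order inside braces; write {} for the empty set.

{2, 4, 5, 6, 7, 8, 10, 11, 12, 15, 16, 17}

A ∩ C = {8, 9, 10, 12, 13}
(A ∩ C) △ D = {2, 5, 6, 7, 9, 11, 13, 15, 16, 17}
C △ ((A ∩ C) △ D) = {4, 7, 8, 10, 12}
C ∪ B = {2, 3, 4, 5, 6, 8, 9, 10, 11, 12, 13, 15, 16, 17}
(C ∪ B) ∩ D = {2, 5, 6, 8, 10, 11, 12, 15, 16, 17}
((C ∪ B) ∩ D) − A = {2, 5, 6, 11, 15, 16, 17}
(C △ ((A ∩ C) △ D)) ∪ (((C ∪ B) ∩ D) − A) = {2, 4, 5, 6, 7, 8, 10, 11, 12, 15, 16, 17}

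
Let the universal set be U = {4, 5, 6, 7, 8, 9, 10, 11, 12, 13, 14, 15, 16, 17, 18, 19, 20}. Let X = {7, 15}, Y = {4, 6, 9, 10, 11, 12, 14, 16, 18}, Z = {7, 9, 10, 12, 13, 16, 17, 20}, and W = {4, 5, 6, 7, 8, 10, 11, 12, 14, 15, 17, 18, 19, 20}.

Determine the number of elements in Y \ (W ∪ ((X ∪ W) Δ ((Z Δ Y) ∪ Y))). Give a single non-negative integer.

X ∪ W = {4, 5, 6, 7, 8, 10, 11, 12, 14, 15, 17, 18, 19, 20}
Z Δ Y = {4, 6, 7, 11, 13, 14, 17, 18, 20}
(Z Δ Y) ∪ Y = {4, 6, 7, 9, 10, 11, 12, 13, 14, 16, 17, 18, 20}
(X ∪ W) Δ ((Z Δ Y) ∪ Y) = {5, 8, 9, 13, 15, 16, 19}
W ∪ ((X ∪ W) Δ ((Z Δ Y) ∪ Y)) = {4, 5, 6, 7, 8, 9, 10, 11, 12, 13, 14, 15, 16, 17, 18, 19, 20}
Y \ (W ∪ ((X ∪ W) Δ ((Z Δ Y) ∪ Y))) = {}
|Y \ (W ∪ ((X ∪ W) Δ ((Z Δ Y) ∪ Y)))| = 0

0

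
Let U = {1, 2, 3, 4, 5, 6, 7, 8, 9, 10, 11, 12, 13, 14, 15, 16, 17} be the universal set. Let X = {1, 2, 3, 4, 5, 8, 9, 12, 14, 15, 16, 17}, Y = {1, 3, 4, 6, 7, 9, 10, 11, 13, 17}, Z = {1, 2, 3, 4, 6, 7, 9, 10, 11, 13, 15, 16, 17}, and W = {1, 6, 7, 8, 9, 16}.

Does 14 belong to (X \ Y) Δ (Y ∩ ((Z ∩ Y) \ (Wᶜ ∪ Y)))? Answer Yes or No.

Yes

14 ∈ X and 14 ∉ Y, so 14 ∈ X \ Y
14 ∉ Z and 14 ∉ Y, so 14 ∉ Z ∩ Y
14 ∉ W, so 14 ∈ Wᶜ
14 ∈ Wᶜ and 14 ∉ Y, so 14 ∈ Wᶜ ∪ Y
14 ∉ (Z ∩ Y) and 14 ∈ (Wᶜ ∪ Y), so 14 ∉ (Z ∩ Y) \ (Wᶜ ∪ Y)
14 ∉ Y and 14 ∉ ((Z ∩ Y) \ (Wᶜ ∪ Y)), so 14 ∉ Y ∩ ((Z ∩ Y) \ (Wᶜ ∪ Y))
14 ∈ (X \ Y) and 14 ∉ (Y ∩ ((Z ∩ Y) \ (Wᶜ ∪ Y))), so 14 ∈ (X \ Y) Δ (Y ∩ ((Z ∩ Y) \ (Wᶜ ∪ Y)))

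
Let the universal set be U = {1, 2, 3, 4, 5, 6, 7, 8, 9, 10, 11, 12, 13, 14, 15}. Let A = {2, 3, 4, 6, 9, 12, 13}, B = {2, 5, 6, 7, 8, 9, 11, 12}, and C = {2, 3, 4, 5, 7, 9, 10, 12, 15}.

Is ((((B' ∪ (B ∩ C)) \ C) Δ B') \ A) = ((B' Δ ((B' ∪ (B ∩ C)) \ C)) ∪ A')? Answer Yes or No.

No

B' = {1, 3, 4, 10, 13, 14, 15}
B ∩ C = {2, 5, 7, 9, 12}
B' ∪ (B ∩ C) = {1, 2, 3, 4, 5, 7, 9, 10, 12, 13, 14, 15}
(B' ∪ (B ∩ C)) \ C = {1, 13, 14}
((B' ∪ (B ∩ C)) \ C) Δ B' = {3, 4, 10, 15}
(((B' ∪ (B ∩ C)) \ C) Δ B') \ A = {10, 15}
B' Δ ((B' ∪ (B ∩ C)) \ C) = {3, 4, 10, 15}
A' = {1, 5, 7, 8, 10, 11, 14, 15}
(B' Δ ((B' ∪ (B ∩ C)) \ C)) ∪ A' = {1, 3, 4, 5, 7, 8, 10, 11, 14, 15}
1 ∈ (B' Δ ((B' ∪ (B ∩ C)) \ C)) ∪ A' but 1 ∉ (((B' ∪ (B ∩ C)) \ C) Δ B') \ A, so they differ.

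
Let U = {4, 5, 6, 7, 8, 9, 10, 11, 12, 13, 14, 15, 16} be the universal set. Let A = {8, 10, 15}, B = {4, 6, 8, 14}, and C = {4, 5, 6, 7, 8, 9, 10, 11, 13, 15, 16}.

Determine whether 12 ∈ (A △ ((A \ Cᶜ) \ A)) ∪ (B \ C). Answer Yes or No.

No

12 ∉ C, so 12 ∈ Cᶜ
12 ∉ A and 12 ∈ Cᶜ, so 12 ∉ A \ Cᶜ
12 ∉ (A \ Cᶜ) and 12 ∉ A, so 12 ∉ (A \ Cᶜ) \ A
12 ∉ A and 12 ∉ ((A \ Cᶜ) \ A), so 12 ∉ A △ ((A \ Cᶜ) \ A)
12 ∉ B and 12 ∉ C, so 12 ∉ B \ C
12 ∉ (A △ ((A \ Cᶜ) \ A)) and 12 ∉ (B \ C), so 12 ∉ (A △ ((A \ Cᶜ) \ A)) ∪ (B \ C)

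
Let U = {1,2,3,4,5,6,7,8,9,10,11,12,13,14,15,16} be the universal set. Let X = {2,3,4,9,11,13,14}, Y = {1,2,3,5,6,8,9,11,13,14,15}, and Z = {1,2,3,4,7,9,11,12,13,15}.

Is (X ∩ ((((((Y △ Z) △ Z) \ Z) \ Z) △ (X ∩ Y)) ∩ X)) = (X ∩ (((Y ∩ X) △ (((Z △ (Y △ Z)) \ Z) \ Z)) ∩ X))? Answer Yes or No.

Yes

Y △ Z = {4,5,6,7,8,12,14}
(Y △ Z) △ Z = {1,2,3,5,6,8,9,11,13,14,15}
((Y △ Z) △ Z) \ Z = {5,6,8,14}
(((Y △ Z) △ Z) \ Z) \ Z = {5,6,8,14}
X ∩ Y = {2,3,9,11,13,14}
((((Y △ Z) △ Z) \ Z) \ Z) △ (X ∩ Y) = {2,3,5,6,8,9,11,13}
(((((Y △ Z) △ Z) \ Z) \ Z) △ (X ∩ Y)) ∩ X = {2,3,9,11,13}
X ∩ ((((((Y △ Z) △ Z) \ Z) \ Z) △ (X ∩ Y)) ∩ X) = {2,3,9,11,13}
Y ∩ X = {2,3,9,11,13,14}
Z △ (Y △ Z) = {1,2,3,5,6,8,9,11,13,14,15}
(Z △ (Y △ Z)) \ Z = {5,6,8,14}
((Z △ (Y △ Z)) \ Z) \ Z = {5,6,8,14}
(Y ∩ X) △ (((Z △ (Y △ Z)) \ Z) \ Z) = {2,3,5,6,8,9,11,13}
((Y ∩ X) △ (((Z △ (Y △ Z)) \ Z) \ Z)) ∩ X = {2,3,9,11,13}
X ∩ (((Y ∩ X) △ (((Z △ (Y △ Z)) \ Z) \ Z)) ∩ X) = {2,3,9,11,13}
Both equal {2,3,9,11,13}, so X ∩ ((((((Y △ Z) △ Z) \ Z) \ Z) △ (X ∩ Y)) ∩ X) = X ∩ (((Y ∩ X) △ (((Z △ (Y △ Z)) \ Z) \ Z)) ∩ X).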